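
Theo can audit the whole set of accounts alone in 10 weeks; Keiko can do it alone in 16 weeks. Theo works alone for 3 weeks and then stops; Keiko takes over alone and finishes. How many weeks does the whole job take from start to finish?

71/5 weeks

In 3 weeks Theo does 3/10 of the job, leaving 7/10.
Keiko works at 1/16 per week, so finishing takes 7/10 ÷ 1/16 = 56/5 weeks.
Total time = 3 + 56/5 = 71/5 weeks.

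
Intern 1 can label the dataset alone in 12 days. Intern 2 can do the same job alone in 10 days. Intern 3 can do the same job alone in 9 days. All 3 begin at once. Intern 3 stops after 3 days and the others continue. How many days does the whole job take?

In the first 3 days the combined rate is 53/180, so 53/60 of the job is done, leaving 7/60.
After Intern 3 leaves the rate is 11/60 per day; the remaining 7/60 takes 7/11 days.
Total = 3 + 7/11 = 40/11 days.

40/11 days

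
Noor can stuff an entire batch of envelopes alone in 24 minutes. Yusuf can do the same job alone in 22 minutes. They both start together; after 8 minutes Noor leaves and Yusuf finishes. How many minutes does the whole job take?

In the first 8 minutes the combined rate is 23/264, so 23/33 of the job is done, leaving 10/33.
After Noor leaves the rate is 1/22 per minute; the remaining 10/33 takes 20/3 minutes.
Total = 8 + 20/3 = 44/3 minutes.

44/3 minutes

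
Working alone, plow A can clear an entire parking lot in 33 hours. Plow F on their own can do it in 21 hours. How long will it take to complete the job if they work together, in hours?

Combined rate: 1/33 + 1/21 = (7 + 11)/231 = 18/231 = 6/77 per hour.
Time = 1 ÷ (6/77) = 77/6 hours.

77/6 hours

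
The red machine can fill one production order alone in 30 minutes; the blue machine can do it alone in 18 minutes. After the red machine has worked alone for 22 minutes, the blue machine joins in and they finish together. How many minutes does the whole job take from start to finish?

25 minutes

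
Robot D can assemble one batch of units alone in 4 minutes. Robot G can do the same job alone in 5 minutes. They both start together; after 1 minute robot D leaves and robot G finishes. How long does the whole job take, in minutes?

15/4 minutes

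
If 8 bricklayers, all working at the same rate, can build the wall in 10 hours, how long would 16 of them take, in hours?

5 hours

Total work is 8·10 = 80 bricklayer-hours.
With 16 bricklayers: 80/16 = 5 hours.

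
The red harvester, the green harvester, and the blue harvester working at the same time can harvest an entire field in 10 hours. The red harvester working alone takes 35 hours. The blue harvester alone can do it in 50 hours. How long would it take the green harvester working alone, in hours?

Combined rate is 1/10 per hour.
Known contribution: 1/35 + 1/50 = (10 + 7)/350 = 17/350 per hour.
So the green harvester's rate is 1/10 − 17/350 = 9/175, meaning 175/9 hours alone.

175/9 hours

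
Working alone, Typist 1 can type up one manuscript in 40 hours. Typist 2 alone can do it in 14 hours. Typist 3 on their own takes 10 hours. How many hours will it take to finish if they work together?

Combined rate: 1/40 + 1/14 + 1/10 = (7 + 20 + 28)/280 = 55/280 = 11/56 per hour.
Time = 1 ÷ (11/56) = 56/11 hours.

56/11 hours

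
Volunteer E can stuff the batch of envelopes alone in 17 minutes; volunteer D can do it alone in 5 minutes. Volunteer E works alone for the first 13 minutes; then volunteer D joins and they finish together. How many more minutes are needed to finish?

10/11 minutes

In 13 minutes volunteer E does 13/17 of the job, leaving 4/17.
Volunteer E and volunteer D together work at 22/85 per minute, so finishing takes 4/17 ÷ 22/85 = 10/11 minutes.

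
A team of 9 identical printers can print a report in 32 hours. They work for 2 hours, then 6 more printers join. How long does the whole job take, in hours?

20 hours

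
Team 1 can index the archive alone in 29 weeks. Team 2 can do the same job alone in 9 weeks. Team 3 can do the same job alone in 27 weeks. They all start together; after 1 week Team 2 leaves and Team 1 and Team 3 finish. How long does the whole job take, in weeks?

In the first 1 week the combined rate is 143/783, so 143/783 of the job is done, leaving 640/783.
After Team 2 leaves the rate is 56/783 per week; the remaining 640/783 takes 80/7 weeks.
Total = 1 + 80/7 = 87/7 weeks.

87/7 weeks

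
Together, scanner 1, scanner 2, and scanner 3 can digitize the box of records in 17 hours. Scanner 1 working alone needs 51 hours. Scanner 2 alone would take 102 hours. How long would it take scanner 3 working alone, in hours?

34 hours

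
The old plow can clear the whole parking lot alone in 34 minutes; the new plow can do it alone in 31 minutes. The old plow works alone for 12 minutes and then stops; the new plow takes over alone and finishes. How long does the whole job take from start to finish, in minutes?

545/17 minutes

In 12 minutes the old plow does 12/34 = 6/17 of the job, leaving 11/17.
The new plow works at 1/31 per minute, so finishing takes 11/17 ÷ 1/31 = 341/17 minutes.
Total time = 12 + 341/17 = 545/17 minutes.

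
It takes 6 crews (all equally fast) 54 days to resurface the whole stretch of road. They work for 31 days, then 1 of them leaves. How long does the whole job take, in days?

293/5 days

One crew does 1/324 of the job per day.
After 31 days with 6 crews, 31/54 is done (23/54 left).
With 5 crews the rate is 5/324, so the rest takes 23/54 ÷ 5/324 = 138/5 days.
Total = 31 + 138/5 = 293/5 days.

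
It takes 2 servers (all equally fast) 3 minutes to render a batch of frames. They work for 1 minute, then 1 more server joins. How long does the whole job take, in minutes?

One server does 1/6 of the job per minute.
After 1 minute with 2 servers, 1/3 is done (2/3 left).
With 3 servers the rate is 3/6 = 1/2, so the rest takes 2/3 ÷ 1/2 = 4/3 minutes.
Total = 1 + 4/3 = 7/3 minutes.

7/3 minutes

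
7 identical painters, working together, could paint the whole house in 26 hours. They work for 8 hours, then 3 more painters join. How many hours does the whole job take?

One painter does 1/182 of the job per hour.
After 8 hours with 7 painters, 4/13 is done (9/13 left).
With 10 painters the rate is 10/182 = 5/91, so the rest takes 9/13 ÷ 5/91 = 63/5 hours.
Total = 8 + 63/5 = 103/5 hours.

103/5 hours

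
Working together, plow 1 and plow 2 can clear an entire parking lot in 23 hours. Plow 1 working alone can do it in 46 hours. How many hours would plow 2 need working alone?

Combined rate is 1/23 per hour.
Known contribution: 1/46 per hour.
So plow 2's rate is 1/23 − 1/46 = 1/46, meaning 46 hours alone.

46 hours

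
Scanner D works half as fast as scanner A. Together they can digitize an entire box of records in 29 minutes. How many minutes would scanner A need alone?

87/2 minutes

Let scanner A's rate be r; then scanner D's rate is (1/2)r, so together (1/2 + 1)r = (3/2)r = 1/29.
Thus r = 2/87 per minute.
Scanner A alone: 87/2 minutes; scanner D alone: 87 minutes.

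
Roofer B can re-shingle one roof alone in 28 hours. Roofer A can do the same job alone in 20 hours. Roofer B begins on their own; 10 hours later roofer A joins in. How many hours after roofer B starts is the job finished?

In the first 10 hours roofer B alone does 10/28 = 5/14 of the job, leaving 9/14.
Once everyone is working, combined rate: 1/28 + 1/20 = (5 + 7)/140 = 12/140 = 3/35 per hour.
Remaining 9/14 at 3/35 per hour takes 15/2 hours.
Total from the start = 10 + 15/2 = 35/2 hours.

35/2 hours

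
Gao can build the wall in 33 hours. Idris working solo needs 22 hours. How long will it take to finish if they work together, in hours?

66/5 hours

With two workers the combined time is the product over the sum: 33·22/(33+22) = 726/55 = 66/5 hours.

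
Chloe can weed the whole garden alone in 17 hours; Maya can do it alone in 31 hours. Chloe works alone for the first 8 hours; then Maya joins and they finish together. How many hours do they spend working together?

93/16 hours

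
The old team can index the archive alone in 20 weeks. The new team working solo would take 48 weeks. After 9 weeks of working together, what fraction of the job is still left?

29/80

Combined rate: 1/20 + 1/48 = (12 + 5)/240 = 17/240 per week.
In 9 weeks they complete 9·17/240 = 51/80 of the job.
So 29/80 remains.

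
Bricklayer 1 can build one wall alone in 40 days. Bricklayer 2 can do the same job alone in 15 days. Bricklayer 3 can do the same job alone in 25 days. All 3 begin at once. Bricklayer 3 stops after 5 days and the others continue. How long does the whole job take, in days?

96/11 days

In the first 5 days the combined rate is 79/600, so 79/120 of the job is done, leaving 41/120.
After bricklayer 3 leaves the rate is 11/120 per day; the remaining 41/120 takes 41/11 days.
Total = 5 + 41/11 = 96/11 days.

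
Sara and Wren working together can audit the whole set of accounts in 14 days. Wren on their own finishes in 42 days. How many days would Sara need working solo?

21 days

Combined rate is 1/14 per day.
Known contribution: 1/42 per day.
So Sara's rate is 1/14 − 1/42 = 1/21, meaning 21 days alone.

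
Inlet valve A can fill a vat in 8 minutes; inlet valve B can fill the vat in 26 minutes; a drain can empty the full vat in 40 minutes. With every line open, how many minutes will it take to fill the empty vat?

Net rate = 1/8 + 1/26 − 1/40 = (65 + 20 − 13)/520 = 72/520 = 9/65 per minute.
Filling time = 1 ÷ (9/65) = 65/9 minutes.

65/9 minutes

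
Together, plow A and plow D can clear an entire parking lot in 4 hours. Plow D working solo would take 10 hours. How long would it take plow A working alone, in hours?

Combined rate is 1/4 per hour.
Known contribution: 1/10 per hour.
So plow A's rate is 1/4 − 1/10 = 3/20, meaning 20/3 hours alone.

20/3 hours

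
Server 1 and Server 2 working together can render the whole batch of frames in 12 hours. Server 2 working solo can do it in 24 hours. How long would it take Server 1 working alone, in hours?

24 hours

Combined rate is 1/12 per hour.
Known contribution: 1/24 per hour.
So Server 1's rate is 1/12 − 1/24 = 1/24, meaning 24 hours alone.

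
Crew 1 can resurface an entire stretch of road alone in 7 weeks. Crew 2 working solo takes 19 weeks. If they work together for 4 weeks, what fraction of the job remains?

Combined rate: 1/7 + 1/19 = (19 + 7)/133 = 26/133 per week.
In 4 weeks they complete 4·26/133 = 104/133 of the job.
So 29/133 remains.

29/133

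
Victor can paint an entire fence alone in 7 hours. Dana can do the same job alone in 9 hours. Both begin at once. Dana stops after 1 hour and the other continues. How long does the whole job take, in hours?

56/9 hours

In the first 1 hour the combined rate is 16/63, so 16/63 of the job is done, leaving 47/63.
After Dana leaves the rate is 1/7 per hour; the remaining 47/63 takes 47/9 hours.
Total = 1 + 47/9 = 56/9 hours.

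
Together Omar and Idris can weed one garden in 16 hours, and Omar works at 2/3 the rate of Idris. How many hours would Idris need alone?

Let Idris's rate be r; then Omar's rate is (2/3)r, so together (2/3 + 1)r = (5/3)r = 1/16.
Thus r = 3/80 per hour.
Idris alone: 80/3 hours; Omar alone: 40 hours.

80/3 hours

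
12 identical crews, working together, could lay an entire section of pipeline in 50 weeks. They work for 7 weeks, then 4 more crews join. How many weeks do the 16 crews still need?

129/4 weeks

One crew does 1/600 of the job per week.
After 7 weeks with 12 crews, 7/50 is done (43/50 left).
With 16 crews the rate is 16/600 = 2/75, so the rest takes 43/50 ÷ 2/75 = 129/4 weeks.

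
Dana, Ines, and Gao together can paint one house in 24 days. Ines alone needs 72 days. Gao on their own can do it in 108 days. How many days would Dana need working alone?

Combined rate is 1/24 per day.
Known contribution: 1/72 + 1/108 = (3 + 2)/216 = 5/216 per day.
So Dana's rate is 1/24 − 5/216 = 1/54, meaning 54 days alone.

54 days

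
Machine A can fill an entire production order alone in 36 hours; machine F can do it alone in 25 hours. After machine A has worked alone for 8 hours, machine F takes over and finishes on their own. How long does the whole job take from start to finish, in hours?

In 8 hours machine A does 8/36 = 2/9 of the job, leaving 7/9.
Machine F works at 1/25 per hour, so finishing takes 7/9 ÷ 1/25 = 175/9 hours.
Total time = 8 + 175/9 = 247/9 hours.

247/9 hours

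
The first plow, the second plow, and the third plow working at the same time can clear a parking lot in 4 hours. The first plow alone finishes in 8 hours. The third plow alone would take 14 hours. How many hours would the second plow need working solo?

Combined rate is 1/4 per hour.
Known contribution: 1/8 + 1/14 = (7 + 4)/56 = 11/56 per hour.
So the second plow's rate is 1/4 − 11/56 = 3/56, meaning 56/3 hours alone.

56/3 hours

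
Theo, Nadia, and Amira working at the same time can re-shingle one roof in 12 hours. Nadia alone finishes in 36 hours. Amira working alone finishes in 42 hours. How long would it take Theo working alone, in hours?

63/2 hours

Combined rate is 1/12 per hour.
Known contribution: 1/36 + 1/42 = (7 + 6)/252 = 13/252 per hour.
So Theo's rate is 1/12 − 13/252 = 2/63, meaning 63/2 hours alone.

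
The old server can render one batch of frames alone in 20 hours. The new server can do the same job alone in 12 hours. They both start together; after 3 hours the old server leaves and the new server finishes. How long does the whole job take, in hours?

51/5 hours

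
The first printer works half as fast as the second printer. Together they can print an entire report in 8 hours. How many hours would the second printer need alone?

12 hours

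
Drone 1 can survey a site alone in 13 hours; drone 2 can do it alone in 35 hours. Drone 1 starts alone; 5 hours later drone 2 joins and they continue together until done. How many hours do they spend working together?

35/6 hours

In 5 hours drone 1 does 5/13 of the job, leaving 8/13.
Drone 1 and drone 2 together work at 48/455 per hour, so finishing takes 8/13 ÷ 48/455 = 35/6 hours.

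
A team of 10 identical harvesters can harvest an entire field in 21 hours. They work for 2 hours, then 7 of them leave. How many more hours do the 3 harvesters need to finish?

190/3 hours

One harvester does 1/210 of the job per hour.
After 2 hours with 10 harvesters, 2/21 is done (19/21 left).
With 3 harvesters the rate is 3/210 = 1/70, so the rest takes 19/21 ÷ 1/70 = 190/3 hours.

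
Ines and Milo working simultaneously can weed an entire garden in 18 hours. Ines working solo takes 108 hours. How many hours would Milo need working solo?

Combined rate is 1/18 per hour.
Known contribution: 1/108 per hour.
So Milo's rate is 1/18 − 1/108 = 5/108, meaning 108/5 hours alone.

108/5 hours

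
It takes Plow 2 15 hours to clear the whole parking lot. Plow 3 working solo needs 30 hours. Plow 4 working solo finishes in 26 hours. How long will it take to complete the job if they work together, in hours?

65/9 hours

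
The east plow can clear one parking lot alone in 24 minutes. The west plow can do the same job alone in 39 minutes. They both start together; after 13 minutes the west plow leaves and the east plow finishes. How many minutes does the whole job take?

16 minutes

In the first 13 minutes the combined rate is 7/104, so 7/8 of the job is done, leaving 1/8.
After the west plow leaves the rate is 1/24 per minute; the remaining 1/8 takes 3 minutes.
Total = 13 + 3 = 16 minutes.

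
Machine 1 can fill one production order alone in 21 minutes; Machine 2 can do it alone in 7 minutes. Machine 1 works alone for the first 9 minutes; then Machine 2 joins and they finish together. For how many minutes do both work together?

In 9 minutes Machine 1 does 9/21 = 3/7 of the job, leaving 4/7.
Machine 1 and Machine 2 together work at 4/21 per minute, so finishing takes 4/7 ÷ 4/21 = 3 minutes.

3 minutes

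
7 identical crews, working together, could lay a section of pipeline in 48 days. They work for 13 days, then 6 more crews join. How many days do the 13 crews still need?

One crew does 1/336 of the job per day.
After 13 days with 7 crews, 13/48 is done (35/48 left).
With 13 crews the rate is 13/336, so the rest takes 35/48 ÷ 13/336 = 245/13 days.

245/13 days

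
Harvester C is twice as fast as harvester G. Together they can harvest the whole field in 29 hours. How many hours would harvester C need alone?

87/2 hours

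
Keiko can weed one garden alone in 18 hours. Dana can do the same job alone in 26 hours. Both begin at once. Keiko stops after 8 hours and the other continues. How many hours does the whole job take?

130/9 hours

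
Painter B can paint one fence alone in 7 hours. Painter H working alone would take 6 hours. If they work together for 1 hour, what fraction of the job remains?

29/42

Combined rate: 1/7 + 1/6 = (6 + 7)/42 = 13/42 per hour.
In 1 hour they complete 1·13/42 = 13/42 of the job.
So 29/42 remains.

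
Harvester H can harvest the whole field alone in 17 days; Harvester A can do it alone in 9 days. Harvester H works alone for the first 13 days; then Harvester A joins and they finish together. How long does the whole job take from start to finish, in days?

187/13 days

In 13 days Harvester H does 13/17 of the job, leaving 4/17.
Harvester H and Harvester A together work at 26/153 per day, so finishing takes 4/17 ÷ 26/153 = 18/13 days.
Total time = 13 + 18/13 = 187/13 days.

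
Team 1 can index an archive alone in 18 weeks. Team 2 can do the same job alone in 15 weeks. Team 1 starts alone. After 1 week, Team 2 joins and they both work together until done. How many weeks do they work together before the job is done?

85/11 weeks

In the first 1 week Team 1 alone does 1/18 of the job, leaving 17/18.
Once everyone is working, combined rate: 1/18 + 1/15 = (5 + 6)/90 = 11/90 per week.
Remaining 17/18 at 11/90 per week takes 85/11 weeks.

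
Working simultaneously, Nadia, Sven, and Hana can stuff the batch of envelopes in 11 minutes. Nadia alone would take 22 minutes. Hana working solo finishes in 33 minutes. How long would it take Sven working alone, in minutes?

66 minutes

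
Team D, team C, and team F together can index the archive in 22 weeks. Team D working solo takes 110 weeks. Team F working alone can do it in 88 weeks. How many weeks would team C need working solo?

40 weeks

Combined rate is 1/22 per week.
Known contribution: 1/110 + 1/88 = (4 + 5)/440 = 9/440 per week.
So team C's rate is 1/22 − 9/440 = 1/40, meaning 40 weeks alone.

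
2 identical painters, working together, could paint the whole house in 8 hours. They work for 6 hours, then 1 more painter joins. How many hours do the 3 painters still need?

One painter does 1/16 of the job per hour.
After 6 hours with 2 painters, 3/4 is done (1/4 left).
With 3 painters the rate is 3/16, so the rest takes 1/4 ÷ 3/16 = 4/3 hours.

4/3 hours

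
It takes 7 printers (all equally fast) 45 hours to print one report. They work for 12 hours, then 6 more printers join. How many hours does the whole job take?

387/13 hours

One printer does 1/315 of the job per hour.
After 12 hours with 7 printers, 4/15 is done (11/15 left).
With 13 printers the rate is 13/315, so the rest takes 11/15 ÷ 13/315 = 231/13 hours.
Total = 12 + 231/13 = 387/13 hours.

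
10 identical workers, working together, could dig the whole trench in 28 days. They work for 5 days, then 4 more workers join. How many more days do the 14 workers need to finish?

One worker does 1/280 of the job per day.
After 5 days with 10 workers, 5/28 is done (23/28 left).
With 14 workers the rate is 14/280 = 1/20, so the rest takes 23/28 ÷ 1/20 = 115/7 days.

115/7 days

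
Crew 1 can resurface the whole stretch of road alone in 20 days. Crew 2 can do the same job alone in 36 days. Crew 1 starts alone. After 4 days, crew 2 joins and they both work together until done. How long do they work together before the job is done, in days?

In the first 4 days crew 1 alone does 4/20 = 1/5 of the job, leaving 4/5.
Once everyone is working, combined rate: 1/20 + 1/36 = (9 + 5)/180 = 14/180 = 7/90 per day.
Remaining 4/5 at 7/90 per day takes 72/7 days.

72/7 days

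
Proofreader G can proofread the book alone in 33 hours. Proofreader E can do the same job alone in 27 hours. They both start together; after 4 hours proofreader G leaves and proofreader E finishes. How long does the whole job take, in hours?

261/11 hours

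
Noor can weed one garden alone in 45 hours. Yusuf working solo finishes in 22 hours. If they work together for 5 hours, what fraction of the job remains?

131/198

Combined rate: 1/45 + 1/22 = (22 + 45)/990 = 67/990 per hour.
In 5 hours they complete 5·67/990 = 67/198 of the job.
So 131/198 remains.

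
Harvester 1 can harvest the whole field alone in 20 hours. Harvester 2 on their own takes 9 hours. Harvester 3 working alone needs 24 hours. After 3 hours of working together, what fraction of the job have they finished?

73/120

Combined rate: 1/20 + 1/9 + 1/24 = (18 + 40 + 15)/360 = 73/360 per hour.
In 3 hours they complete 3·73/360 = 73/120 of the job.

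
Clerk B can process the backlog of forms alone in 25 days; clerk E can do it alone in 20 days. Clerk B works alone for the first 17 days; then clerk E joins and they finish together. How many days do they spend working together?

In 17 days clerk B does 17/25 of the job, leaving 8/25.
Clerk B and clerk E together work at 9/100 per day, so finishing takes 8/25 ÷ 9/100 = 32/9 days.

32/9 days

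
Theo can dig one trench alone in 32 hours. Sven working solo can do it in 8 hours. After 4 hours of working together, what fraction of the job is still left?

3/8

Combined rate: 1/32 + 1/8 = (1 + 4)/32 = 5/32 per hour.
In 4 hours they complete 4·5/32 = 5/8 of the job.
So 3/8 remains.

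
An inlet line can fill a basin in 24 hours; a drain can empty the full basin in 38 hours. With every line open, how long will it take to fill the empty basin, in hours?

Net rate = 1/24 − 1/38 = (19 − 12)/456 = 7/456 per hour.
Filling time = 1 ÷ (7/456) = 456/7 hours.

456/7 hours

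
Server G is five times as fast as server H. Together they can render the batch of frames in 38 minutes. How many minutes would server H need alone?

228 minutes

Let server H's rate be r; then server G's rate is 5r, so together (5 + 1)r = 6r = 1/38.
Thus r = 1/228 per minute.
Server H alone: 228 minutes; server G alone: 228/5 minutes.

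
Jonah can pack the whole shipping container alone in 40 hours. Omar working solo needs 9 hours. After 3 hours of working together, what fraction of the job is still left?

71/120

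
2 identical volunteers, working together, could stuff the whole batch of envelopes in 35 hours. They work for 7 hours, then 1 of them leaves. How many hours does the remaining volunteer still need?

56 hours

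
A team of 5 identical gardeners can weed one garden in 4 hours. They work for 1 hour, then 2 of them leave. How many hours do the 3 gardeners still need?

5 hours

One gardener does 1/20 of the job per hour.
After 1 hour with 5 gardeners, 1/4 is done (3/4 left).
With 3 gardeners the rate is 3/20, so the rest takes 3/4 ÷ 3/20 = 5 hours.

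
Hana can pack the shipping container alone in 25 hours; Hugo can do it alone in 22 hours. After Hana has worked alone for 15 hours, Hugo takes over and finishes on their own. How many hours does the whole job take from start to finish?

119/5 hours

In 15 hours Hana does 15/25 = 3/5 of the job, leaving 2/5.
Hugo works at 1/22 per hour, so finishing takes 2/5 ÷ 1/22 = 44/5 hours.
Total time = 15 + 44/5 = 119/5 hours.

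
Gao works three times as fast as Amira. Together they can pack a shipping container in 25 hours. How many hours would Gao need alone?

Let Amira's rate be r; then Gao's rate is 3r, so together (3 + 1)r = 4r = 1/25.
Thus r = 1/100 per hour.
Amira alone: 100 hours; Gao alone: 100/3 hours.

100/3 hours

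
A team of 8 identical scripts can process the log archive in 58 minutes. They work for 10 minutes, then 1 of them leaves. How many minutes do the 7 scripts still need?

384/7 minutes

One script does 1/464 of the job per minute.
After 10 minutes with 8 scripts, 5/29 is done (24/29 left).
With 7 scripts the rate is 7/464, so the rest takes 24/29 ÷ 7/464 = 384/7 minutes.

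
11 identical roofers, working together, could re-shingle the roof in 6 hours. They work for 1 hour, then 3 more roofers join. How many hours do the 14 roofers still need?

One roofer does 1/66 of the job per hour.
After 1 hour with 11 roofers, 1/6 is done (5/6 left).
With 14 roofers the rate is 14/66 = 7/33, so the rest takes 5/6 ÷ 7/33 = 55/14 hours.

55/14 hours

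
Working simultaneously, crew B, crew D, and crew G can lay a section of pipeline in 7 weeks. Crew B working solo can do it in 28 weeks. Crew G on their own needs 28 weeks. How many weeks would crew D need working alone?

Combined rate is 1/7 per week.
Known contribution: 1/28 + 1/28 = (1 + 1)/28 = 2/28 = 1/14 per week.
So crew D's rate is 1/7 − 1/14 = 1/14, meaning 14 weeks alone.

14 weeks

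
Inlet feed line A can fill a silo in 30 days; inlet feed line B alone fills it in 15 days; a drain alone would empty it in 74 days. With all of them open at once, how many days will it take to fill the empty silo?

185/16 days

Net rate = 1/30 + 1/15 − 1/74 = (37 + 74 − 15)/1110 = 96/1110 = 16/185 per day.
Filling time = 1 ÷ (16/185) = 185/16 days.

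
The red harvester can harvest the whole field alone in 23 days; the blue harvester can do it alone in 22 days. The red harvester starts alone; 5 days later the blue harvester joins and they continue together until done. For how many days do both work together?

In 5 days the red harvester does 5/23 of the job, leaving 18/23.
The red harvester and the blue harvester together work at 45/506 per day, so finishing takes 18/23 ÷ 45/506 = 44/5 days.

44/5 days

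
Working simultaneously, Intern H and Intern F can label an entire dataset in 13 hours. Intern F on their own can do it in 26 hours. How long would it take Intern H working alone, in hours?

26 hours

Combined rate is 1/13 per hour.
Known contribution: 1/26 per hour.
So Intern H's rate is 1/13 − 1/26 = 1/26, meaning 26 hours alone.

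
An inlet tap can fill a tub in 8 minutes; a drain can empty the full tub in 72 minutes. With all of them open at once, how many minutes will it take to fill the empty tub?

Net rate = 1/8 − 1/72 = (9 − 1)/72 = 8/72 = 1/9 per minute.
Filling time = 1 ÷ (1/9) = 9 minutes.

9 minutes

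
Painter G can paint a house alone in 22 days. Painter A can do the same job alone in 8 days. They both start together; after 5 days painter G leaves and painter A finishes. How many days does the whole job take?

In the first 5 days the combined rate is 15/88, so 75/88 of the job is done, leaving 13/88.
After painter G leaves the rate is 1/8 per day; the remaining 13/88 takes 13/11 days.
Total = 5 + 13/11 = 68/11 days.

68/11 days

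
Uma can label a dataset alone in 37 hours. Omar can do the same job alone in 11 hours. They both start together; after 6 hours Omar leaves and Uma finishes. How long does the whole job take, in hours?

185/11 hours

In the first 6 hours the combined rate is 48/407, so 288/407 of the job is done, leaving 119/407.
After Omar leaves the rate is 1/37 per hour; the remaining 119/407 takes 119/11 hours.
Total = 6 + 119/11 = 185/11 hours.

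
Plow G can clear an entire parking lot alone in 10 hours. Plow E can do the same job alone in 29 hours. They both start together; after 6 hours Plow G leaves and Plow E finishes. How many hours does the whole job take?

58/5 hours

In the first 6 hours the combined rate is 39/290, so 117/145 of the job is done, leaving 28/145.
After Plow G leaves the rate is 1/29 per hour; the remaining 28/145 takes 28/5 hours.
Total = 6 + 28/5 = 58/5 hours.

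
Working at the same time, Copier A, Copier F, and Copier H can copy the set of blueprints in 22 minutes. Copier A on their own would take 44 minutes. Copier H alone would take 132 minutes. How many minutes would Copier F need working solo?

66 minutes

Combined rate is 1/22 per minute.
Known contribution: 1/44 + 1/132 = (3 + 1)/132 = 4/132 = 1/33 per minute.
So Copier F's rate is 1/22 − 1/33 = 1/66, meaning 66 minutes alone.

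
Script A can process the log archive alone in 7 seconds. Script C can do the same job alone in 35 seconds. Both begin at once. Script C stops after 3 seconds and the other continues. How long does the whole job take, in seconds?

In the first 3 seconds the combined rate is 6/35, so 18/35 of the job is done, leaving 17/35.
After Script C leaves the rate is 1/7 per second; the remaining 17/35 takes 17/5 seconds.
Total = 3 + 17/5 = 32/5 seconds.

32/5 seconds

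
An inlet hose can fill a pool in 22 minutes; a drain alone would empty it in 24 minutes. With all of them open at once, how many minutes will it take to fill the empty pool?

264 minutes

Net rate = 1/22 − 1/24 = (12 − 11)/264 = 1/264 per minute.
Filling time = 1 ÷ (1/264) = 264 minutes.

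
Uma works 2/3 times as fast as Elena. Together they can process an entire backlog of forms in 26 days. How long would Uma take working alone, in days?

65 days

Let Elena's rate be r; then Uma's rate is (2/3)r, so together (2/3 + 1)r = (5/3)r = 1/26.
Thus r = 3/130 per day.
Elena alone: 130/3 days; Uma alone: 65 days.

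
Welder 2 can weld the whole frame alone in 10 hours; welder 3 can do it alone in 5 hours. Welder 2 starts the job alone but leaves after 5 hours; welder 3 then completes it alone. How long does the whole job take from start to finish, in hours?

In 5 hours welder 2 does 5/10 = 1/2 of the job, leaving 1/2.
Welder 3 works at 1/5 per hour, so finishing takes 1/2 ÷ 1/5 = 5/2 hours.
Total time = 5 + 5/2 = 15/2 hours.

15/2 hours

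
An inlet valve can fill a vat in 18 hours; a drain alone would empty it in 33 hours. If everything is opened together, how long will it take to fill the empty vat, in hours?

Net rate = 1/18 − 1/33 = (11 − 6)/198 = 5/198 per hour.
Filling time = 1 ÷ (5/198) = 198/5 hours.

198/5 hours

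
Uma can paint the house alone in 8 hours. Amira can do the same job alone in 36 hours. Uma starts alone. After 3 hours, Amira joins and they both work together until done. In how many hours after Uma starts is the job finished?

78/11 hours

In the first 3 hours Uma alone does 3/8 of the job, leaving 5/8.
Once everyone is working, combined rate: 1/8 + 1/36 = (9 + 2)/72 = 11/72 per hour.
Remaining 5/8 at 11/72 per hour takes 45/11 hours.
Total from the start = 3 + 45/11 = 78/11 hours.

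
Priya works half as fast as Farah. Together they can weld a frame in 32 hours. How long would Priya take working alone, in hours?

96 hours

Let Farah's rate be r; then Priya's rate is (1/2)r, so together (1/2 + 1)r = (3/2)r = 1/32.
Thus r = 1/48 per hour.
Farah alone: 48 hours; Priya alone: 96 hours.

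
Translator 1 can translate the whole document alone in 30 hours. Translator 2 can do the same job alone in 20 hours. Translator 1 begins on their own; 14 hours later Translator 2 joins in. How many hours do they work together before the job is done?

In the first 14 hours Translator 1 alone does 14/30 = 7/15 of the job, leaving 8/15.
Once everyone is working, combined rate: 1/30 + 1/20 = (2 + 3)/60 = 5/60 = 1/12 per hour.
Remaining 8/15 at 1/12 per hour takes 32/5 hours.

32/5 hours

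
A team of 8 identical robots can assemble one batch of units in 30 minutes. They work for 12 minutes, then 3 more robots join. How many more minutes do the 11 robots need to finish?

One robot does 1/240 of the job per minute.
After 12 minutes with 8 robots, 2/5 is done (3/5 left).
With 11 robots the rate is 11/240, so the rest takes 3/5 ÷ 11/240 = 144/11 minutes.

144/11 minutes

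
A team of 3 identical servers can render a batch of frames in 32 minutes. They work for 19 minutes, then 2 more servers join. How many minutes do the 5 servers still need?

39/5 minutes

One server does 1/96 of the job per minute.
After 19 minutes with 3 servers, 19/32 is done (13/32 left).
With 5 servers the rate is 5/96, so the rest takes 13/32 ÷ 5/96 = 39/5 minutes.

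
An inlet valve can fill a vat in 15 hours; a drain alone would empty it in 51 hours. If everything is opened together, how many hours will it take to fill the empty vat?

Net rate = 1/15 − 1/51 = (17 − 5)/255 = 12/255 = 4/85 per hour.
Filling time = 1 ÷ (4/85) = 85/4 hours.

85/4 hours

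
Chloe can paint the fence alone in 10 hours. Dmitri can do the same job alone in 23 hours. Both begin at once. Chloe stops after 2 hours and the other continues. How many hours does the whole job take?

92/5 hours

In the first 2 hours the combined rate is 33/230, so 33/115 of the job is done, leaving 82/115.
After Chloe leaves the rate is 1/23 per hour; the remaining 82/115 takes 82/5 hours.
Total = 2 + 82/5 = 92/5 hours.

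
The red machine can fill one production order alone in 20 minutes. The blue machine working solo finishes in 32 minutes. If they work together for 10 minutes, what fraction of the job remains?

3/16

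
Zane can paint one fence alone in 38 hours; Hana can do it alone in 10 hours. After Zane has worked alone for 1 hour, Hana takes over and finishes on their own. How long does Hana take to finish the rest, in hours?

In 1 hour Zane does 1/38 of the job, leaving 37/38.
Hana works at 1/10 per hour, so finishing takes 37/38 ÷ 1/10 = 185/19 hours.

185/19 hours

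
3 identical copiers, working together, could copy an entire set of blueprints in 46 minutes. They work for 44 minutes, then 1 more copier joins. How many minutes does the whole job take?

One copier does 1/138 of the job per minute.
After 44 minutes with 3 copiers, 22/23 is done (1/23 left).
With 4 copiers the rate is 4/138 = 2/69, so the rest takes 1/23 ÷ 2/69 = 3/2 minutes.
Total = 44 + 3/2 = 91/2 minutes.

91/2 minutes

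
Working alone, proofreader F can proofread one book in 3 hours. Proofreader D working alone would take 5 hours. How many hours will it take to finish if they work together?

Combined rate: 1/3 + 1/5 = (5 + 3)/15 = 8/15 per hour.
Time = 1 ÷ (8/15) = 15/8 hours.

15/8 hours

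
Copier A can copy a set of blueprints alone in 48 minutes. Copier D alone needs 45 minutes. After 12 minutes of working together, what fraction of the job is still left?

29/60

Combined rate: 1/48 + 1/45 = (15 + 16)/720 = 31/720 per minute.
In 12 minutes they complete 12·31/720 = 31/60 of the job.
So 29/60 remains.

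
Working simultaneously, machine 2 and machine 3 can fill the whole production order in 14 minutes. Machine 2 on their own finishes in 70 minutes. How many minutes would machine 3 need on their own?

35/2 minutes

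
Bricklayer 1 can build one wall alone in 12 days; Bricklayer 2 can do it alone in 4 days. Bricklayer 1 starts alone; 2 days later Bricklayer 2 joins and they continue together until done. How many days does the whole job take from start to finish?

9/2 days

In 2 days Bricklayer 1 does 2/12 = 1/6 of the job, leaving 5/6.
Bricklayer 1 and Bricklayer 2 together work at 1/3 per day, so finishing takes 5/6 ÷ 1/3 = 5/2 days.
Total time = 2 + 5/2 = 9/2 days.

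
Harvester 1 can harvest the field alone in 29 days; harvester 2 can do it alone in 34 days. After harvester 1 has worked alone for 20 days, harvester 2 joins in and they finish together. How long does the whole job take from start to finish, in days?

174/7 days

In 20 days harvester 1 does 20/29 of the job, leaving 9/29.
Harvester 1 and harvester 2 together work at 63/986 per day, so finishing takes 9/29 ÷ 63/986 = 34/7 days.
Total time = 20 + 34/7 = 174/7 days.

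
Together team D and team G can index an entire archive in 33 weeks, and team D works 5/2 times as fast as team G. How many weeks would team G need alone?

231/2 weeks

Let team G's rate be r; then team D's rate is (5/2)r, so together (5/2 + 1)r = (7/2)r = 1/33.
Thus r = 2/231 per week.
Team G alone: 231/2 weeks; team D alone: 231/5 weeks.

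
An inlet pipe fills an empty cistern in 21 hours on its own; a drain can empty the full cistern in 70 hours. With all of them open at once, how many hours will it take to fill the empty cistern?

30 hours

Net rate = 1/21 − 1/70 = (10 − 3)/210 = 7/210 = 1/30 per hour.
Filling time = 1 ÷ (1/30) = 30 hours.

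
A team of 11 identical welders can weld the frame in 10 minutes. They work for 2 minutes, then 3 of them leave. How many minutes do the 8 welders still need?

One welder does 1/110 of the job per minute.
After 2 minutes with 11 welders, 1/5 is done (4/5 left).
With 8 welders the rate is 8/110 = 4/55, so the rest takes 4/5 ÷ 4/55 = 11 minutes.

11 minutes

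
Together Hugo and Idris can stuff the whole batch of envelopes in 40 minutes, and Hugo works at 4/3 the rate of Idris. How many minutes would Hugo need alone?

70 minutes

Let Idris's rate be r; then Hugo's rate is (4/3)r, so together (4/3 + 1)r = (7/3)r = 1/40.
Thus r = 3/280 per minute.
Idris alone: 280/3 minutes; Hugo alone: 70 minutes.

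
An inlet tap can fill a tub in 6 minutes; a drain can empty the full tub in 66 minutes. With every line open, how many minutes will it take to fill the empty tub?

Net rate = 1/6 − 1/66 = (11 − 1)/66 = 10/66 = 5/33 per minute.
Filling time = 1 ÷ (5/33) = 33/5 minutes.

33/5 minutes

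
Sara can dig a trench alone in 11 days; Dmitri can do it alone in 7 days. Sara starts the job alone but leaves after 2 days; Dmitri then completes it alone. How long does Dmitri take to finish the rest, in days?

63/11 days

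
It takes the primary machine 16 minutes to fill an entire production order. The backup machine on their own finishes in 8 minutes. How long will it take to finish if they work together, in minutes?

16/3 minutes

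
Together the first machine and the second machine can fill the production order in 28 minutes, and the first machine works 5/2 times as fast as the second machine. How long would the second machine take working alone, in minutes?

98 minutes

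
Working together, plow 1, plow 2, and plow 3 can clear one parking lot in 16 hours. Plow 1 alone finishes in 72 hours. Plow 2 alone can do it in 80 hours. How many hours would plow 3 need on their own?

360/13 hours

Combined rate is 1/16 per hour.
Known contribution: 1/72 + 1/80 = (10 + 9)/720 = 19/720 per hour.
So plow 3's rate is 1/16 − 19/720 = 13/360, meaning 360/13 hours alone.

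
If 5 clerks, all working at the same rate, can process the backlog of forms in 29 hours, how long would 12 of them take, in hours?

145/12 hours

Total work is 5·29 = 145 clerk-hours.
With 12 clerks: 145/12 hours.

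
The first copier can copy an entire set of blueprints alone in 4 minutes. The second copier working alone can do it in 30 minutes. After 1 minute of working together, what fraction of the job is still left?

Combined rate: 1/4 + 1/30 = (15 + 2)/60 = 17/60 per minute.
In 1 minute they complete 1·17/60 = 17/60 of the job.
So 43/60 remains.

43/60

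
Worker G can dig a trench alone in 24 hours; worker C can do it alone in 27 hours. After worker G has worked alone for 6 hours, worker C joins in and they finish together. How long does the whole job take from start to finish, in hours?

264/17 hours

In 6 hours worker G does 6/24 = 1/4 of the job, leaving 3/4.
Worker G and worker C together work at 17/216 per hour, so finishing takes 3/4 ÷ 17/216 = 162/17 hours.
Total time = 6 + 162/17 = 264/17 hours.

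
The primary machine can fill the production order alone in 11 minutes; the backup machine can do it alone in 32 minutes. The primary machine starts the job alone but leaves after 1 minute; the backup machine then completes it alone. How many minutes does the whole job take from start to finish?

331/11 minutes

In 1 minute the primary machine does 1/11 of the job, leaving 10/11.
The backup machine works at 1/32 per minute, so finishing takes 10/11 ÷ 1/32 = 320/11 minutes.
Total time = 1 + 320/11 = 331/11 minutes.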